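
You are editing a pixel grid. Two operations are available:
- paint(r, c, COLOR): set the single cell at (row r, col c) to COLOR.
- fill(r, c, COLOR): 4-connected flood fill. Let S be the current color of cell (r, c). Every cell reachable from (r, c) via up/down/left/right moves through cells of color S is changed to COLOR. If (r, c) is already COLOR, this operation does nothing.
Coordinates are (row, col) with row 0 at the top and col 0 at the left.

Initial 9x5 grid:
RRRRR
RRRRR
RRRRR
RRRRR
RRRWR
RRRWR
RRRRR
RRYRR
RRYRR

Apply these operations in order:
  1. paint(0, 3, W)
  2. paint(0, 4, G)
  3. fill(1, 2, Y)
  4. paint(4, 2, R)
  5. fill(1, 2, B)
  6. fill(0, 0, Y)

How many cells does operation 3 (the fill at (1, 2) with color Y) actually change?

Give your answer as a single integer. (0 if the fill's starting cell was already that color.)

After op 1 paint(0,3,W):
RRRWR
RRRRR
RRRRR
RRRRR
RRRWR
RRRWR
RRRRR
RRYRR
RRYRR
After op 2 paint(0,4,G):
RRRWG
RRRRR
RRRRR
RRRRR
RRRWR
RRRWR
RRRRR
RRYRR
RRYRR
After op 3 fill(1,2,Y) [39 cells changed]:
YYYWG
YYYYY
YYYYY
YYYYY
YYYWY
YYYWY
YYYYY
YYYYY
YYYYY

Answer: 39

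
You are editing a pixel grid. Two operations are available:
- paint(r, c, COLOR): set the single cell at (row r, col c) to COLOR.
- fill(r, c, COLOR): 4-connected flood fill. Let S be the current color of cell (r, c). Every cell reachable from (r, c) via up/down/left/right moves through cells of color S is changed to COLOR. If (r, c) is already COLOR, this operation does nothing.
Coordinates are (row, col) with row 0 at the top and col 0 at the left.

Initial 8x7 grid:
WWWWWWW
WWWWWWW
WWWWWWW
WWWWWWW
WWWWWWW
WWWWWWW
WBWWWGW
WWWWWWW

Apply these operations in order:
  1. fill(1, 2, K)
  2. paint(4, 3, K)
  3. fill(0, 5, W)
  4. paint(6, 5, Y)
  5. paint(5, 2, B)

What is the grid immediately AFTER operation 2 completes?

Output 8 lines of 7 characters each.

After op 1 fill(1,2,K) [54 cells changed]:
KKKKKKK
KKKKKKK
KKKKKKK
KKKKKKK
KKKKKKK
KKKKKKK
KBKKKGK
KKKKKKK
After op 2 paint(4,3,K):
KKKKKKK
KKKKKKK
KKKKKKK
KKKKKKK
KKKKKKK
KKKKKKK
KBKKKGK
KKKKKKK

Answer: KKKKKKK
KKKKKKK
KKKKKKK
KKKKKKK
KKKKKKK
KKKKKKK
KBKKKGK
KKKKKKK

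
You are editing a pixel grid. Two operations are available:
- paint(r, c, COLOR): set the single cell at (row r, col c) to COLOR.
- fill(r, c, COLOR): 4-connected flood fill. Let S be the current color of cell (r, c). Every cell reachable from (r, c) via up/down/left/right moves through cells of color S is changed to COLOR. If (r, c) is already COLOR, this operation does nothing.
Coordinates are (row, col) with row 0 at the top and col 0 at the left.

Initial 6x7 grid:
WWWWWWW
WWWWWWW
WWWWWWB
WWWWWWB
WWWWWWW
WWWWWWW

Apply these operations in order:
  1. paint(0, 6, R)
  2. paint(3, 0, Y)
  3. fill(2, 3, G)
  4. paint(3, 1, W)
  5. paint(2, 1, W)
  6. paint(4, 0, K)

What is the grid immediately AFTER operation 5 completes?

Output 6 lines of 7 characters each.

After op 1 paint(0,6,R):
WWWWWWR
WWWWWWW
WWWWWWB
WWWWWWB
WWWWWWW
WWWWWWW
After op 2 paint(3,0,Y):
WWWWWWR
WWWWWWW
WWWWWWB
YWWWWWB
WWWWWWW
WWWWWWW
After op 3 fill(2,3,G) [38 cells changed]:
GGGGGGR
GGGGGGG
GGGGGGB
YGGGGGB
GGGGGGG
GGGGGGG
After op 4 paint(3,1,W):
GGGGGGR
GGGGGGG
GGGGGGB
YWGGGGB
GGGGGGG
GGGGGGG
After op 5 paint(2,1,W):
GGGGGGR
GGGGGGG
GWGGGGB
YWGGGGB
GGGGGGG
GGGGGGG

Answer: GGGGGGR
GGGGGGG
GWGGGGB
YWGGGGB
GGGGGGG
GGGGGGG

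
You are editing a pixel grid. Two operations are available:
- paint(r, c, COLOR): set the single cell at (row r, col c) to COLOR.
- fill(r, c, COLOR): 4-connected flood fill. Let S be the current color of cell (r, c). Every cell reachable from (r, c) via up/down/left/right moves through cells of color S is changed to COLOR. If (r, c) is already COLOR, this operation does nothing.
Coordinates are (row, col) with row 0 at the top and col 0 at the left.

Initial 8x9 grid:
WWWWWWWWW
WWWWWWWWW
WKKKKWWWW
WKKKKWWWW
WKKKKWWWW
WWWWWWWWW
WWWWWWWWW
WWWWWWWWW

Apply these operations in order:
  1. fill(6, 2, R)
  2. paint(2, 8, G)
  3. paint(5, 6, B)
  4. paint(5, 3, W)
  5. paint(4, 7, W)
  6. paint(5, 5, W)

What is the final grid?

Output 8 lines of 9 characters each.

After op 1 fill(6,2,R) [60 cells changed]:
RRRRRRRRR
RRRRRRRRR
RKKKKRRRR
RKKKKRRRR
RKKKKRRRR
RRRRRRRRR
RRRRRRRRR
RRRRRRRRR
After op 2 paint(2,8,G):
RRRRRRRRR
RRRRRRRRR
RKKKKRRRG
RKKKKRRRR
RKKKKRRRR
RRRRRRRRR
RRRRRRRRR
RRRRRRRRR
After op 3 paint(5,6,B):
RRRRRRRRR
RRRRRRRRR
RKKKKRRRG
RKKKKRRRR
RKKKKRRRR
RRRRRRBRR
RRRRRRRRR
RRRRRRRRR
After op 4 paint(5,3,W):
RRRRRRRRR
RRRRRRRRR
RKKKKRRRG
RKKKKRRRR
RKKKKRRRR
RRRWRRBRR
RRRRRRRRR
RRRRRRRRR
After op 5 paint(4,7,W):
RRRRRRRRR
RRRRRRRRR
RKKKKRRRG
RKKKKRRRR
RKKKKRRWR
RRRWRRBRR
RRRRRRRRR
RRRRRRRRR
After op 6 paint(5,5,W):
RRRRRRRRR
RRRRRRRRR
RKKKKRRRG
RKKKKRRRR
RKKKKRRWR
RRRWRWBRR
RRRRRRRRR
RRRRRRRRR

Answer: RRRRRRRRR
RRRRRRRRR
RKKKKRRRG
RKKKKRRRR
RKKKKRRWR
RRRWRWBRR
RRRRRRRRR
RRRRRRRRR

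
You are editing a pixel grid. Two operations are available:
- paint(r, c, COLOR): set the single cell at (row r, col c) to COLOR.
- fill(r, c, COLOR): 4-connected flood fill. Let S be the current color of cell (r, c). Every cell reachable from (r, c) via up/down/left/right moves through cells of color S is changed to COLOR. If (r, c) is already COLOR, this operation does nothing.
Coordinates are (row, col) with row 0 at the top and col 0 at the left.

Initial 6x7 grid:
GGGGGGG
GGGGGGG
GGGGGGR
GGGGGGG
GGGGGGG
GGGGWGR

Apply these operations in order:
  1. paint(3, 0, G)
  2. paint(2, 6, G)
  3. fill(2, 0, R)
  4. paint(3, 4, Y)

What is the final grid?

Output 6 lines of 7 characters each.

Answer: RRRRRRR
RRRRRRR
RRRRRRR
RRRRYRR
RRRRRRR
RRRRWRR

Derivation:
After op 1 paint(3,0,G):
GGGGGGG
GGGGGGG
GGGGGGR
GGGGGGG
GGGGGGG
GGGGWGR
After op 2 paint(2,6,G):
GGGGGGG
GGGGGGG
GGGGGGG
GGGGGGG
GGGGGGG
GGGGWGR
After op 3 fill(2,0,R) [40 cells changed]:
RRRRRRR
RRRRRRR
RRRRRRR
RRRRRRR
RRRRRRR
RRRRWRR
After op 4 paint(3,4,Y):
RRRRRRR
RRRRRRR
RRRRRRR
RRRRYRR
RRRRRRR
RRRRWRR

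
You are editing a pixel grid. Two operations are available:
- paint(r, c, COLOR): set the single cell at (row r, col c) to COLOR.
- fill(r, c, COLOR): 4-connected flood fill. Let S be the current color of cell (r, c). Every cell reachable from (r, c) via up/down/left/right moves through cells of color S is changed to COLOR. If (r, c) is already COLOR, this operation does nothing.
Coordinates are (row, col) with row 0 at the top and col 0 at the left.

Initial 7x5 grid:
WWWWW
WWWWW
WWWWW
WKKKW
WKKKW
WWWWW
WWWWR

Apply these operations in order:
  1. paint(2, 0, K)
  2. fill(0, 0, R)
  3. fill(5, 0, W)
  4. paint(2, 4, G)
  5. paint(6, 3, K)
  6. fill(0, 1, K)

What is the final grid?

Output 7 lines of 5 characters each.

Answer: KKKKK
KKKKK
KKKKG
WKKKW
WKKKW
WWWWW
WWWKW

Derivation:
After op 1 paint(2,0,K):
WWWWW
WWWWW
KWWWW
WKKKW
WKKKW
WWWWW
WWWWR
After op 2 fill(0,0,R) [27 cells changed]:
RRRRR
RRRRR
KRRRR
RKKKR
RKKKR
RRRRR
RRRRR
After op 3 fill(5,0,W) [28 cells changed]:
WWWWW
WWWWW
KWWWW
WKKKW
WKKKW
WWWWW
WWWWW
After op 4 paint(2,4,G):
WWWWW
WWWWW
KWWWG
WKKKW
WKKKW
WWWWW
WWWWW
After op 5 paint(6,3,K):
WWWWW
WWWWW
KWWWG
WKKKW
WKKKW
WWWWW
WWWKW
After op 6 fill(0,1,K) [13 cells changed]:
KKKKK
KKKKK
KKKKG
WKKKW
WKKKW
WWWWW
WWWKW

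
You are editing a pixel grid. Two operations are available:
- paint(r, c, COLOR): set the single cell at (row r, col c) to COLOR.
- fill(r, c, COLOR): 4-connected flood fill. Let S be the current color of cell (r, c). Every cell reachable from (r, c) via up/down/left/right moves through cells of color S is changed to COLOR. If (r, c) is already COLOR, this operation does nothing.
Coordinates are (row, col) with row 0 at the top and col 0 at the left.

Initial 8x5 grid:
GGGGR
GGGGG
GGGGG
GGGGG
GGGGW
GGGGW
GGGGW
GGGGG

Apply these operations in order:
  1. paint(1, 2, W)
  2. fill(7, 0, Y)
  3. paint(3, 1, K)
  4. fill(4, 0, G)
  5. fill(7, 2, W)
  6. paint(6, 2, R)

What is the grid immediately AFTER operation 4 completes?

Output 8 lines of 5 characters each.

Answer: GGGGR
GGWGG
GGGGG
GKGGG
GGGGW
GGGGW
GGGGW
GGGGG

Derivation:
After op 1 paint(1,2,W):
GGGGR
GGWGG
GGGGG
GGGGG
GGGGW
GGGGW
GGGGW
GGGGG
After op 2 fill(7,0,Y) [35 cells changed]:
YYYYR
YYWYY
YYYYY
YYYYY
YYYYW
YYYYW
YYYYW
YYYYY
After op 3 paint(3,1,K):
YYYYR
YYWYY
YYYYY
YKYYY
YYYYW
YYYYW
YYYYW
YYYYY
After op 4 fill(4,0,G) [34 cells changed]:
GGGGR
GGWGG
GGGGG
GKGGG
GGGGW
GGGGW
GGGGW
GGGGG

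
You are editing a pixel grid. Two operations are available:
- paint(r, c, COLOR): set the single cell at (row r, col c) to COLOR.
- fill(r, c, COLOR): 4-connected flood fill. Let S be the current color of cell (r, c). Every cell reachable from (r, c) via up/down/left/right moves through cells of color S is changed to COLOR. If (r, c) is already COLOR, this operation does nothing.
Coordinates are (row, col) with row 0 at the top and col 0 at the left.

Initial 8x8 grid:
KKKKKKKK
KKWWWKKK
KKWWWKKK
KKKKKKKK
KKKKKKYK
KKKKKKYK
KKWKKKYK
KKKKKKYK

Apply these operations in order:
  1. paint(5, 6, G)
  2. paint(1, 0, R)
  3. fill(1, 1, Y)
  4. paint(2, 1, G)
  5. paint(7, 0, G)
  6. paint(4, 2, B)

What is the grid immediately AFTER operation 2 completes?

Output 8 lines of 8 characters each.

After op 1 paint(5,6,G):
KKKKKKKK
KKWWWKKK
KKWWWKKK
KKKKKKKK
KKKKKKYK
KKKKKKGK
KKWKKKYK
KKKKKKYK
After op 2 paint(1,0,R):
KKKKKKKK
RKWWWKKK
KKWWWKKK
KKKKKKKK
KKKKKKYK
KKKKKKGK
KKWKKKYK
KKKKKKYK

Answer: KKKKKKKK
RKWWWKKK
KKWWWKKK
KKKKKKKK
KKKKKKYK
KKKKKKGK
KKWKKKYK
KKKKKKYK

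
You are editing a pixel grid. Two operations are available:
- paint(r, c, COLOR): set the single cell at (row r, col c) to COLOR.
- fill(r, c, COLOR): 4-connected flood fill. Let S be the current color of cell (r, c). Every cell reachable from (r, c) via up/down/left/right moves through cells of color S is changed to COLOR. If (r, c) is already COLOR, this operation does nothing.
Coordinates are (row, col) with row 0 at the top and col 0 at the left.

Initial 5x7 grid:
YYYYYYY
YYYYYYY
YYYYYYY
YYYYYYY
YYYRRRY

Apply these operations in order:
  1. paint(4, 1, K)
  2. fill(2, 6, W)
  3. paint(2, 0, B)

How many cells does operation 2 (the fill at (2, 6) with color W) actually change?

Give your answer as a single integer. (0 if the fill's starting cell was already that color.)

Answer: 31

Derivation:
After op 1 paint(4,1,K):
YYYYYYY
YYYYYYY
YYYYYYY
YYYYYYY
YKYRRRY
After op 2 fill(2,6,W) [31 cells changed]:
WWWWWWW
WWWWWWW
WWWWWWW
WWWWWWW
WKWRRRW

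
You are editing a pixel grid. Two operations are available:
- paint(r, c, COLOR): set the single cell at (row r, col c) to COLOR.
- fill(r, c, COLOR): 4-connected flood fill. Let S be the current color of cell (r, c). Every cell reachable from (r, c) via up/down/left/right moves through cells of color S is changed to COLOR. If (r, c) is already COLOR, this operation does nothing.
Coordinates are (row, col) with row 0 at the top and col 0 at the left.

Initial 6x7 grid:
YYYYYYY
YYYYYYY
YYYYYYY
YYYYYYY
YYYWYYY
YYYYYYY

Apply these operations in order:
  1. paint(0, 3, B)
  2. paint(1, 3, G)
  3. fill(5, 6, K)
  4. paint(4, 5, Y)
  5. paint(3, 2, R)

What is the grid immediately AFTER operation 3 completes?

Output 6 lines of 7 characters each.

Answer: KKKBKKK
KKKGKKK
KKKKKKK
KKKKKKK
KKKWKKK
KKKKKKK

Derivation:
After op 1 paint(0,3,B):
YYYBYYY
YYYYYYY
YYYYYYY
YYYYYYY
YYYWYYY
YYYYYYY
After op 2 paint(1,3,G):
YYYBYYY
YYYGYYY
YYYYYYY
YYYYYYY
YYYWYYY
YYYYYYY
After op 3 fill(5,6,K) [39 cells changed]:
KKKBKKK
KKKGKKK
KKKKKKK
KKKKKKK
KKKWKKK
KKKKKKK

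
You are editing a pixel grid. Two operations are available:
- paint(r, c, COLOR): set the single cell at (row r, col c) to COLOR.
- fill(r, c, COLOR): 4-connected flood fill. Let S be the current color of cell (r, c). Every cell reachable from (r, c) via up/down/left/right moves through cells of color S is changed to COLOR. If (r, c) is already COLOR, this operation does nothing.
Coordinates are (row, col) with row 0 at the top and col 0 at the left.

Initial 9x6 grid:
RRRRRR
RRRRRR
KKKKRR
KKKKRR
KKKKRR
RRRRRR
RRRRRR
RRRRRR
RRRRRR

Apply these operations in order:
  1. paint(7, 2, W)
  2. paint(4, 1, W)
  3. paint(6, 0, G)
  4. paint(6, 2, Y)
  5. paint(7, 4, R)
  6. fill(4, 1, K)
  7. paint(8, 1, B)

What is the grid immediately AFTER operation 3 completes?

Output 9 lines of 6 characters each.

After op 1 paint(7,2,W):
RRRRRR
RRRRRR
KKKKRR
KKKKRR
KKKKRR
RRRRRR
RRRRRR
RRWRRR
RRRRRR
After op 2 paint(4,1,W):
RRRRRR
RRRRRR
KKKKRR
KKKKRR
KWKKRR
RRRRRR
RRRRRR
RRWRRR
RRRRRR
After op 3 paint(6,0,G):
RRRRRR
RRRRRR
KKKKRR
KKKKRR
KWKKRR
RRRRRR
GRRRRR
RRWRRR
RRRRRR

Answer: RRRRRR
RRRRRR
KKKKRR
KKKKRR
KWKKRR
RRRRRR
GRRRRR
RRWRRR
RRRRRR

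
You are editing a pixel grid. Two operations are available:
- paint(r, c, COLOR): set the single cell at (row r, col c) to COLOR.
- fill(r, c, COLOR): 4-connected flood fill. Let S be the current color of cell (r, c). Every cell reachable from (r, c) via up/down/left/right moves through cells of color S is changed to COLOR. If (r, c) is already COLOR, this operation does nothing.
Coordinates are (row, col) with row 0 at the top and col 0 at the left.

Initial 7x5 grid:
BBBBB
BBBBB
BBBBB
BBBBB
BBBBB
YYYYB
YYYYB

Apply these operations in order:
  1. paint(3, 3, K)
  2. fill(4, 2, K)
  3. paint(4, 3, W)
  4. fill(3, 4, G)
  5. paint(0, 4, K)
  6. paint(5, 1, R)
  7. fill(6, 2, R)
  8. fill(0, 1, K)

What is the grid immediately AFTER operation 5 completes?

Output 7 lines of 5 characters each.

After op 1 paint(3,3,K):
BBBBB
BBBBB
BBBBB
BBBKB
BBBBB
YYYYB
YYYYB
After op 2 fill(4,2,K) [26 cells changed]:
KKKKK
KKKKK
KKKKK
KKKKK
KKKKK
YYYYK
YYYYK
After op 3 paint(4,3,W):
KKKKK
KKKKK
KKKKK
KKKKK
KKKWK
YYYYK
YYYYK
After op 4 fill(3,4,G) [26 cells changed]:
GGGGG
GGGGG
GGGGG
GGGGG
GGGWG
YYYYG
YYYYG
After op 5 paint(0,4,K):
GGGGK
GGGGG
GGGGG
GGGGG
GGGWG
YYYYG
YYYYG

Answer: GGGGK
GGGGG
GGGGG
GGGGG
GGGWG
YYYYG
YYYYG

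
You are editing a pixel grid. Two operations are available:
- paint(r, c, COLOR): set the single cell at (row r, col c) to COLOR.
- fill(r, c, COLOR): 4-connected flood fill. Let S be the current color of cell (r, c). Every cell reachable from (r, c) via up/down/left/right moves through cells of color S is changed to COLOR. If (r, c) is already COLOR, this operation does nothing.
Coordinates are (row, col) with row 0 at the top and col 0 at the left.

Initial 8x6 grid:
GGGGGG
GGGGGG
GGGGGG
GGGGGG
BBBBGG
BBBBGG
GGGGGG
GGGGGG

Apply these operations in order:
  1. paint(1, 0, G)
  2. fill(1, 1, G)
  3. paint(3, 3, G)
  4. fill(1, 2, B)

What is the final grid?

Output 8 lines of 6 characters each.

Answer: BBBBBB
BBBBBB
BBBBBB
BBBBBB
BBBBBB
BBBBBB
BBBBBB
BBBBBB

Derivation:
After op 1 paint(1,0,G):
GGGGGG
GGGGGG
GGGGGG
GGGGGG
BBBBGG
BBBBGG
GGGGGG
GGGGGG
After op 2 fill(1,1,G) [0 cells changed]:
GGGGGG
GGGGGG
GGGGGG
GGGGGG
BBBBGG
BBBBGG
GGGGGG
GGGGGG
After op 3 paint(3,3,G):
GGGGGG
GGGGGG
GGGGGG
GGGGGG
BBBBGG
BBBBGG
GGGGGG
GGGGGG
After op 4 fill(1,2,B) [40 cells changed]:
BBBBBB
BBBBBB
BBBBBB
BBBBBB
BBBBBB
BBBBBB
BBBBBB
BBBBBB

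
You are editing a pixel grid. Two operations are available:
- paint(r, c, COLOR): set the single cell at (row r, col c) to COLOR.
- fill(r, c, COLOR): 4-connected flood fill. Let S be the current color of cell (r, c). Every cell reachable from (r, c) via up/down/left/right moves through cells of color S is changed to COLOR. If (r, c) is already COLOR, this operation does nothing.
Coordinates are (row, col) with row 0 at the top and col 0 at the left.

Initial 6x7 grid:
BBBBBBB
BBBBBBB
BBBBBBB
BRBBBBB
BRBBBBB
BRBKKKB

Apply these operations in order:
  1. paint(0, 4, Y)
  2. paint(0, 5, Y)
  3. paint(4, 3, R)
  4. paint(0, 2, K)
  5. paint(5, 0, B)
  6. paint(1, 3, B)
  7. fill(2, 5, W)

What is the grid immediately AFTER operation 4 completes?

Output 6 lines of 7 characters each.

Answer: BBKBYYB
BBBBBBB
BBBBBBB
BRBBBBB
BRBRBBB
BRBKKKB

Derivation:
After op 1 paint(0,4,Y):
BBBBYBB
BBBBBBB
BBBBBBB
BRBBBBB
BRBBBBB
BRBKKKB
After op 2 paint(0,5,Y):
BBBBYYB
BBBBBBB
BBBBBBB
BRBBBBB
BRBBBBB
BRBKKKB
After op 3 paint(4,3,R):
BBBBYYB
BBBBBBB
BBBBBBB
BRBBBBB
BRBRBBB
BRBKKKB
After op 4 paint(0,2,K):
BBKBYYB
BBBBBBB
BBBBBBB
BRBBBBB
BRBRBBB
BRBKKKB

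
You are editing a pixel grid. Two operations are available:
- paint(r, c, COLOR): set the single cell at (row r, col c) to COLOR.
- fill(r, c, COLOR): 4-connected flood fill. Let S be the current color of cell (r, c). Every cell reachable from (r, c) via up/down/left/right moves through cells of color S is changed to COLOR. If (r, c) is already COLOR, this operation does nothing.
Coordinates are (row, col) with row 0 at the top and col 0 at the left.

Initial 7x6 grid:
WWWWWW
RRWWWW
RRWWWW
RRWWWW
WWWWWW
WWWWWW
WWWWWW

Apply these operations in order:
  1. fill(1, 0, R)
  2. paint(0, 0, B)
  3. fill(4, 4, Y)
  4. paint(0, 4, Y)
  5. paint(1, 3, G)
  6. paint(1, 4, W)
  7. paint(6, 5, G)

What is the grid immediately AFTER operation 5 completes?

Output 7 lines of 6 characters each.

After op 1 fill(1,0,R) [0 cells changed]:
WWWWWW
RRWWWW
RRWWWW
RRWWWW
WWWWWW
WWWWWW
WWWWWW
After op 2 paint(0,0,B):
BWWWWW
RRWWWW
RRWWWW
RRWWWW
WWWWWW
WWWWWW
WWWWWW
After op 3 fill(4,4,Y) [35 cells changed]:
BYYYYY
RRYYYY
RRYYYY
RRYYYY
YYYYYY
YYYYYY
YYYYYY
After op 4 paint(0,4,Y):
BYYYYY
RRYYYY
RRYYYY
RRYYYY
YYYYYY
YYYYYY
YYYYYY
After op 5 paint(1,3,G):
BYYYYY
RRYGYY
RRYYYY
RRYYYY
YYYYYY
YYYYYY
YYYYYY

Answer: BYYYYY
RRYGYY
RRYYYY
RRYYYY
YYYYYY
YYYYYY
YYYYYY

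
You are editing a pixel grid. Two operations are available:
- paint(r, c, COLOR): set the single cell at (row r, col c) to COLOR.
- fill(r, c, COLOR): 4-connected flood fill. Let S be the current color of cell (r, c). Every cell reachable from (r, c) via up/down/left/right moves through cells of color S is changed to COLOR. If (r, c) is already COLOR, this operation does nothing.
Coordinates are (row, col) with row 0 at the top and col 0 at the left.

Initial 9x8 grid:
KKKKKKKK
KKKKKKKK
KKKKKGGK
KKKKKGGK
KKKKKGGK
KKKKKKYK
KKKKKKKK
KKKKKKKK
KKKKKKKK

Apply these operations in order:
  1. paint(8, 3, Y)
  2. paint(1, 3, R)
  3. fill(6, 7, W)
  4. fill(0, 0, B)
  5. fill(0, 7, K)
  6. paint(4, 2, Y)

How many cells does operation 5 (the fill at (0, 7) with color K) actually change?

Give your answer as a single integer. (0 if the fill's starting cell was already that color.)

After op 1 paint(8,3,Y):
KKKKKKKK
KKKKKKKK
KKKKKGGK
KKKKKGGK
KKKKKGGK
KKKKKKYK
KKKKKKKK
KKKKKKKK
KKKYKKKK
After op 2 paint(1,3,R):
KKKKKKKK
KKKRKKKK
KKKKKGGK
KKKKKGGK
KKKKKGGK
KKKKKKYK
KKKKKKKK
KKKKKKKK
KKKYKKKK
After op 3 fill(6,7,W) [63 cells changed]:
WWWWWWWW
WWWRWWWW
WWWWWGGW
WWWWWGGW
WWWWWGGW
WWWWWWYW
WWWWWWWW
WWWWWWWW
WWWYWWWW
After op 4 fill(0,0,B) [63 cells changed]:
BBBBBBBB
BBBRBBBB
BBBBBGGB
BBBBBGGB
BBBBBGGB
BBBBBBYB
BBBBBBBB
BBBBBBBB
BBBYBBBB
After op 5 fill(0,7,K) [63 cells changed]:
KKKKKKKK
KKKRKKKK
KKKKKGGK
KKKKKGGK
KKKKKGGK
KKKKKKYK
KKKKKKKK
KKKKKKKK
KKKYKKKK

Answer: 63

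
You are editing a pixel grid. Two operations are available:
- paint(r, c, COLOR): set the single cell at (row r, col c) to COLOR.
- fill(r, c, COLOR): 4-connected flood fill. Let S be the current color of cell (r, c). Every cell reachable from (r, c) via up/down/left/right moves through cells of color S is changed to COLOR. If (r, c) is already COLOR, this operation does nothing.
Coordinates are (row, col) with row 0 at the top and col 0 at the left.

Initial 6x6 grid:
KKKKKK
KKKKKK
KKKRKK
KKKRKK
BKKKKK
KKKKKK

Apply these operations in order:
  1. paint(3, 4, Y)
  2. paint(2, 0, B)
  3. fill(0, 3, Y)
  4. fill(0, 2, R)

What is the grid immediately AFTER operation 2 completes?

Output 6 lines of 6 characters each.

After op 1 paint(3,4,Y):
KKKKKK
KKKKKK
KKKRKK
KKKRYK
BKKKKK
KKKKKK
After op 2 paint(2,0,B):
KKKKKK
KKKKKK
BKKRKK
KKKRYK
BKKKKK
KKKKKK

Answer: KKKKKK
KKKKKK
BKKRKK
KKKRYK
BKKKKK
KKKKKK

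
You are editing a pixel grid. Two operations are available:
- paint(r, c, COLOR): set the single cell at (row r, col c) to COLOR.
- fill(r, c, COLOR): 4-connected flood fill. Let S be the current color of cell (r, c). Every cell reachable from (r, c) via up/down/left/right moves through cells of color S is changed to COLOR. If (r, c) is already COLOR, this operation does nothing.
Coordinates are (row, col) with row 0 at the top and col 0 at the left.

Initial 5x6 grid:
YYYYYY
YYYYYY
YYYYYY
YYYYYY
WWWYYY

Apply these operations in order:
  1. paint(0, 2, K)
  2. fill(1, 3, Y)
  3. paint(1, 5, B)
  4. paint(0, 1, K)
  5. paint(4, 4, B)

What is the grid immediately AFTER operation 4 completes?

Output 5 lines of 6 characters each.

Answer: YKKYYY
YYYYYB
YYYYYY
YYYYYY
WWWYYY

Derivation:
After op 1 paint(0,2,K):
YYKYYY
YYYYYY
YYYYYY
YYYYYY
WWWYYY
After op 2 fill(1,3,Y) [0 cells changed]:
YYKYYY
YYYYYY
YYYYYY
YYYYYY
WWWYYY
After op 3 paint(1,5,B):
YYKYYY
YYYYYB
YYYYYY
YYYYYY
WWWYYY
After op 4 paint(0,1,K):
YKKYYY
YYYYYB
YYYYYY
YYYYYY
WWWYYY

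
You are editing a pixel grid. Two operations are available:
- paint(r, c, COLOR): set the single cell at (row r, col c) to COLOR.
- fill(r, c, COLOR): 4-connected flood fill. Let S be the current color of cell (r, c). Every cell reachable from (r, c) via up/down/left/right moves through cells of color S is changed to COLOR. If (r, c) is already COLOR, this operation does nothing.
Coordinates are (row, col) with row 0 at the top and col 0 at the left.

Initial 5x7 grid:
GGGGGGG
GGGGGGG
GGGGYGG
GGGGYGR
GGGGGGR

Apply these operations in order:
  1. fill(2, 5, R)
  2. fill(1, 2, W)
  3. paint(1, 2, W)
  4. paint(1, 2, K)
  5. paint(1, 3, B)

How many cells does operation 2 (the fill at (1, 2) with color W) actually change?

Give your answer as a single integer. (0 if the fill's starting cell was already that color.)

Answer: 33

Derivation:
After op 1 fill(2,5,R) [31 cells changed]:
RRRRRRR
RRRRRRR
RRRRYRR
RRRRYRR
RRRRRRR
After op 2 fill(1,2,W) [33 cells changed]:
WWWWWWW
WWWWWWW
WWWWYWW
WWWWYWW
WWWWWWW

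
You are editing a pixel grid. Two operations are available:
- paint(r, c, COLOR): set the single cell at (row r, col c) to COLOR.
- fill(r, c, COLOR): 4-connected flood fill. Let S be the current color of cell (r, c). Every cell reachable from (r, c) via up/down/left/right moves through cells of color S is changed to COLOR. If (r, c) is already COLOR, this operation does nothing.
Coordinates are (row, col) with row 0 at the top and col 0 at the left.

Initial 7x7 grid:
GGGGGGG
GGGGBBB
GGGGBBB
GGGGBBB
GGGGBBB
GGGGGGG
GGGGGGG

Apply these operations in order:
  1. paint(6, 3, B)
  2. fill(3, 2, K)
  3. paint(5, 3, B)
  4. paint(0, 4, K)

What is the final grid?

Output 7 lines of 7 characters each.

Answer: KKKKKKK
KKKKBBB
KKKKBBB
KKKKBBB
KKKKBBB
KKKBKKK
KKKBKKK

Derivation:
After op 1 paint(6,3,B):
GGGGGGG
GGGGBBB
GGGGBBB
GGGGBBB
GGGGBBB
GGGGGGG
GGGBGGG
After op 2 fill(3,2,K) [36 cells changed]:
KKKKKKK
KKKKBBB
KKKKBBB
KKKKBBB
KKKKBBB
KKKKKKK
KKKBKKK
After op 3 paint(5,3,B):
KKKKKKK
KKKKBBB
KKKKBBB
KKKKBBB
KKKKBBB
KKKBKKK
KKKBKKK
After op 4 paint(0,4,K):
KKKKKKK
KKKKBBB
KKKKBBB
KKKKBBB
KKKKBBB
KKKBKKK
KKKBKKK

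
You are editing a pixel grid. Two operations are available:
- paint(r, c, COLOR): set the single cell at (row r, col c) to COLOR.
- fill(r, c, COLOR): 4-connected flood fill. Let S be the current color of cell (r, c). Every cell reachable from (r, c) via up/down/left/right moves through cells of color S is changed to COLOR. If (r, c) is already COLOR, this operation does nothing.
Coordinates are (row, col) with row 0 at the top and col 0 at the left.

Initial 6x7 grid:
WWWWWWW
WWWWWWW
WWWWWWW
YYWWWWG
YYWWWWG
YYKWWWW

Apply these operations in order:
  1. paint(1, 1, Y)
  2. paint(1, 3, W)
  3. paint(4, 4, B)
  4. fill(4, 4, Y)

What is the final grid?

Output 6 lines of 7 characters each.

After op 1 paint(1,1,Y):
WWWWWWW
WYWWWWW
WWWWWWW
YYWWWWG
YYWWWWG
YYKWWWW
After op 2 paint(1,3,W):
WWWWWWW
WYWWWWW
WWWWWWW
YYWWWWG
YYWWWWG
YYKWWWW
After op 3 paint(4,4,B):
WWWWWWW
WYWWWWW
WWWWWWW
YYWWWWG
YYWWBWG
YYKWWWW
After op 4 fill(4,4,Y) [1 cells changed]:
WWWWWWW
WYWWWWW
WWWWWWW
YYWWWWG
YYWWYWG
YYKWWWW

Answer: WWWWWWW
WYWWWWW
WWWWWWW
YYWWWWG
YYWWYWG
YYKWWWW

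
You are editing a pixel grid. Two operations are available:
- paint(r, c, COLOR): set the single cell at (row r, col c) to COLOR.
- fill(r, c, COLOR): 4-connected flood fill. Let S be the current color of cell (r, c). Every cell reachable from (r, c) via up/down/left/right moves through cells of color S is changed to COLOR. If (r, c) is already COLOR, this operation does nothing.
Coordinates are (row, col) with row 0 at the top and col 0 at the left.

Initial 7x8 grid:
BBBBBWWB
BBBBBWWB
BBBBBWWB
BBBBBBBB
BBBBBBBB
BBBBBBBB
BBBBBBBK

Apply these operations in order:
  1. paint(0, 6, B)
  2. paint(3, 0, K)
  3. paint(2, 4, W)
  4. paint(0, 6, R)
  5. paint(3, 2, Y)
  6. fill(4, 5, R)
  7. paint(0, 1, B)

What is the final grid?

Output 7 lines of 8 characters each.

After op 1 paint(0,6,B):
BBBBBWBB
BBBBBWWB
BBBBBWWB
BBBBBBBB
BBBBBBBB
BBBBBBBB
BBBBBBBK
After op 2 paint(3,0,K):
BBBBBWBB
BBBBBWWB
BBBBBWWB
KBBBBBBB
BBBBBBBB
BBBBBBBB
BBBBBBBK
After op 3 paint(2,4,W):
BBBBBWBB
BBBBBWWB
BBBBWWWB
KBBBBBBB
BBBBBBBB
BBBBBBBB
BBBBBBBK
After op 4 paint(0,6,R):
BBBBBWRB
BBBBBWWB
BBBBWWWB
KBBBBBBB
BBBBBBBB
BBBBBBBB
BBBBBBBK
After op 5 paint(3,2,Y):
BBBBBWRB
BBBBBWWB
BBBBWWWB
KBYBBBBB
BBBBBBBB
BBBBBBBB
BBBBBBBK
After op 6 fill(4,5,R) [46 cells changed]:
RRRRRWRR
RRRRRWWR
RRRRWWWR
KRYRRRRR
RRRRRRRR
RRRRRRRR
RRRRRRRK
After op 7 paint(0,1,B):
RBRRRWRR
RRRRRWWR
RRRRWWWR
KRYRRRRR
RRRRRRRR
RRRRRRRR
RRRRRRRK

Answer: RBRRRWRR
RRRRRWWR
RRRRWWWR
KRYRRRRR
RRRRRRRR
RRRRRRRR
RRRRRRRK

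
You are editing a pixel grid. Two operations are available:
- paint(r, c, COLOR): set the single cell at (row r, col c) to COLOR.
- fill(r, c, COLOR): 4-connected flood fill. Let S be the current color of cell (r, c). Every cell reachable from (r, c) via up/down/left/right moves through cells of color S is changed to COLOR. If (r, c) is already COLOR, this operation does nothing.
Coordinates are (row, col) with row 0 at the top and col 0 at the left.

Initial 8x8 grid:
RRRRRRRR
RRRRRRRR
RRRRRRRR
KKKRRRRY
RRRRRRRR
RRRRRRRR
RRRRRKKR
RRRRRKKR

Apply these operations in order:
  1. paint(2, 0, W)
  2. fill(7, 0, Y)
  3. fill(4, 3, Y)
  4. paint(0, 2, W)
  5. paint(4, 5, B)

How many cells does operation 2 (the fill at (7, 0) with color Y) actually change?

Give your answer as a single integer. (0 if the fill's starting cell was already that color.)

Answer: 55

Derivation:
After op 1 paint(2,0,W):
RRRRRRRR
RRRRRRRR
WRRRRRRR
KKKRRRRY
RRRRRRRR
RRRRRRRR
RRRRRKKR
RRRRRKKR
After op 2 fill(7,0,Y) [55 cells changed]:
YYYYYYYY
YYYYYYYY
WYYYYYYY
KKKYYYYY
YYYYYYYY
YYYYYYYY
YYYYYKKY
YYYYYKKY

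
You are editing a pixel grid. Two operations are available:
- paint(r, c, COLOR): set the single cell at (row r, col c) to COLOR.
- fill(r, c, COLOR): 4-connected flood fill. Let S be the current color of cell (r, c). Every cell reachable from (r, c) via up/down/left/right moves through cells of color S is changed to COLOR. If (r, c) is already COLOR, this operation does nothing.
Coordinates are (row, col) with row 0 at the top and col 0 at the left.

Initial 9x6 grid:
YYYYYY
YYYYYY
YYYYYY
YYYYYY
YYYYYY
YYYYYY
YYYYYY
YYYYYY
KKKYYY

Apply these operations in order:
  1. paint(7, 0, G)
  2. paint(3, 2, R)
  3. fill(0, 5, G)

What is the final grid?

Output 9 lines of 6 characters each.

After op 1 paint(7,0,G):
YYYYYY
YYYYYY
YYYYYY
YYYYYY
YYYYYY
YYYYYY
YYYYYY
GYYYYY
KKKYYY
After op 2 paint(3,2,R):
YYYYYY
YYYYYY
YYYYYY
YYRYYY
YYYYYY
YYYYYY
YYYYYY
GYYYYY
KKKYYY
After op 3 fill(0,5,G) [49 cells changed]:
GGGGGG
GGGGGG
GGGGGG
GGRGGG
GGGGGG
GGGGGG
GGGGGG
GGGGGG
KKKGGG

Answer: GGGGGG
GGGGGG
GGGGGG
GGRGGG
GGGGGG
GGGGGG
GGGGGG
GGGGGG
KKKGGG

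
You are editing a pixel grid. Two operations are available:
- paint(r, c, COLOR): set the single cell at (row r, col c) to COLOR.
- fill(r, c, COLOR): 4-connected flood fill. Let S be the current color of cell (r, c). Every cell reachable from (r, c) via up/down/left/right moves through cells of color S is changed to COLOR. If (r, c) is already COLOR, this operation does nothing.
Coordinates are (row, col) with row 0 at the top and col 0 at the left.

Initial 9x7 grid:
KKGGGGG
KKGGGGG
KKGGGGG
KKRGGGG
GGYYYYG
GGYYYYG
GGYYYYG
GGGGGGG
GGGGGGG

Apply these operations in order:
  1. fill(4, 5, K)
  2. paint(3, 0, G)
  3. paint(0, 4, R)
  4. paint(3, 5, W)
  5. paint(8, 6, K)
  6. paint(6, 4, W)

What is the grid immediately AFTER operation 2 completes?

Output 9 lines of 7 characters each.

After op 1 fill(4,5,K) [12 cells changed]:
KKGGGGG
KKGGGGG
KKGGGGG
KKRGGGG
GGKKKKG
GGKKKKG
GGKKKKG
GGGGGGG
GGGGGGG
After op 2 paint(3,0,G):
KKGGGGG
KKGGGGG
KKGGGGG
GKRGGGG
GGKKKKG
GGKKKKG
GGKKKKG
GGGGGGG
GGGGGGG

Answer: KKGGGGG
KKGGGGG
KKGGGGG
GKRGGGG
GGKKKKG
GGKKKKG
GGKKKKG
GGGGGGG
GGGGGGG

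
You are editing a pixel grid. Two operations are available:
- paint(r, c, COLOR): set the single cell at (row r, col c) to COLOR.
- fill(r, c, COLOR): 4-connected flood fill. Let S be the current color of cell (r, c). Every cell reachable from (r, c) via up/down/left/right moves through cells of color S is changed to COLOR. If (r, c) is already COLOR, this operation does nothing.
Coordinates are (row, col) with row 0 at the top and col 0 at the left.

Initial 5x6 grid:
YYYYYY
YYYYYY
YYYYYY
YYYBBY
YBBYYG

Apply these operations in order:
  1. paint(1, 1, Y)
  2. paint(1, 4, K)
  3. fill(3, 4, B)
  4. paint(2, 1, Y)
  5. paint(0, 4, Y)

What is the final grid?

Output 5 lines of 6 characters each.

After op 1 paint(1,1,Y):
YYYYYY
YYYYYY
YYYYYY
YYYBBY
YBBYYG
After op 2 paint(1,4,K):
YYYYYY
YYYYKY
YYYYYY
YYYBBY
YBBYYG
After op 3 fill(3,4,B) [0 cells changed]:
YYYYYY
YYYYKY
YYYYYY
YYYBBY
YBBYYG
After op 4 paint(2,1,Y):
YYYYYY
YYYYKY
YYYYYY
YYYBBY
YBBYYG
After op 5 paint(0,4,Y):
YYYYYY
YYYYKY
YYYYYY
YYYBBY
YBBYYG

Answer: YYYYYY
YYYYKY
YYYYYY
YYYBBY
YBBYYG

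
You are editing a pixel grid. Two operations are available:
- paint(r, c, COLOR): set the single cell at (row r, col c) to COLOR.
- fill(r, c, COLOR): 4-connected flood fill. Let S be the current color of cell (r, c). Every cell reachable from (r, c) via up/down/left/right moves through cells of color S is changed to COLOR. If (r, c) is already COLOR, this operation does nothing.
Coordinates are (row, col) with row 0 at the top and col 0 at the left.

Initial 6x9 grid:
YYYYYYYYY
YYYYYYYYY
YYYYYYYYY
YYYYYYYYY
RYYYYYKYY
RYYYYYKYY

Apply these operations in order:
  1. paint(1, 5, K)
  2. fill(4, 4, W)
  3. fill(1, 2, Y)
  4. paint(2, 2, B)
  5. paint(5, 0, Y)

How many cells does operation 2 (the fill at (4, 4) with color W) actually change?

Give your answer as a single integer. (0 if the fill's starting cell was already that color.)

Answer: 49

Derivation:
After op 1 paint(1,5,K):
YYYYYYYYY
YYYYYKYYY
YYYYYYYYY
YYYYYYYYY
RYYYYYKYY
RYYYYYKYY
After op 2 fill(4,4,W) [49 cells changed]:
WWWWWWWWW
WWWWWKWWW
WWWWWWWWW
WWWWWWWWW
RWWWWWKWW
RWWWWWKWW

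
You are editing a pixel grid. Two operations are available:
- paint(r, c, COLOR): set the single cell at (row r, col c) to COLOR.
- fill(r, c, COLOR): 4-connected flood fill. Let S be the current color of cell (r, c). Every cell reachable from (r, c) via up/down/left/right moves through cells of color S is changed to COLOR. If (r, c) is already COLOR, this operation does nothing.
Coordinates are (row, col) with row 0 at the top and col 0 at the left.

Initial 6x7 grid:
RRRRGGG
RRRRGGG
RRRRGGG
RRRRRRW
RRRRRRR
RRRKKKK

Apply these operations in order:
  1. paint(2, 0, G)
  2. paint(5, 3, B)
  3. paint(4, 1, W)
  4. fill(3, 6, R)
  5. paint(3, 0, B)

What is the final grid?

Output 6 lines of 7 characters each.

Answer: RRRRGGG
RRRRGGG
GRRRGGG
BRRRRRR
RWRRRRR
RRRBKKK

Derivation:
After op 1 paint(2,0,G):
RRRRGGG
RRRRGGG
GRRRGGG
RRRRRRW
RRRRRRR
RRRKKKK
After op 2 paint(5,3,B):
RRRRGGG
RRRRGGG
GRRRGGG
RRRRRRW
RRRRRRR
RRRBKKK
After op 3 paint(4,1,W):
RRRRGGG
RRRRGGG
GRRRGGG
RRRRRRW
RWRRRRR
RRRBKKK
After op 4 fill(3,6,R) [1 cells changed]:
RRRRGGG
RRRRGGG
GRRRGGG
RRRRRRR
RWRRRRR
RRRBKKK
After op 5 paint(3,0,B):
RRRRGGG
RRRRGGG
GRRRGGG
BRRRRRR
RWRRRRR
RRRBKKK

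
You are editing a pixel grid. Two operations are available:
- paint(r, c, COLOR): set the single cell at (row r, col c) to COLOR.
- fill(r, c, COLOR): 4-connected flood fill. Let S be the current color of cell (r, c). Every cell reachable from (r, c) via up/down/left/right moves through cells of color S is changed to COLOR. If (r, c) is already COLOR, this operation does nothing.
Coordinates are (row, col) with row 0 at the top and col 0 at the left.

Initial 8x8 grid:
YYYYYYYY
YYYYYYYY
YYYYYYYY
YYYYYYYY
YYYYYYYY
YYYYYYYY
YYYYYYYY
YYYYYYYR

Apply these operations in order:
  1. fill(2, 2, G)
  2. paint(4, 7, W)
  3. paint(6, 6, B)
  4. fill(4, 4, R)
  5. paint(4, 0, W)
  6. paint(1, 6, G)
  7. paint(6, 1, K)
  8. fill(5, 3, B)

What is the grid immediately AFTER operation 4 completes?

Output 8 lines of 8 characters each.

After op 1 fill(2,2,G) [63 cells changed]:
GGGGGGGG
GGGGGGGG
GGGGGGGG
GGGGGGGG
GGGGGGGG
GGGGGGGG
GGGGGGGG
GGGGGGGR
After op 2 paint(4,7,W):
GGGGGGGG
GGGGGGGG
GGGGGGGG
GGGGGGGG
GGGGGGGW
GGGGGGGG
GGGGGGGG
GGGGGGGR
After op 3 paint(6,6,B):
GGGGGGGG
GGGGGGGG
GGGGGGGG
GGGGGGGG
GGGGGGGW
GGGGGGGG
GGGGGGBG
GGGGGGGR
After op 4 fill(4,4,R) [61 cells changed]:
RRRRRRRR
RRRRRRRR
RRRRRRRR
RRRRRRRR
RRRRRRRW
RRRRRRRR
RRRRRRBR
RRRRRRRR

Answer: RRRRRRRR
RRRRRRRR
RRRRRRRR
RRRRRRRR
RRRRRRRW
RRRRRRRR
RRRRRRBR
RRRRRRRR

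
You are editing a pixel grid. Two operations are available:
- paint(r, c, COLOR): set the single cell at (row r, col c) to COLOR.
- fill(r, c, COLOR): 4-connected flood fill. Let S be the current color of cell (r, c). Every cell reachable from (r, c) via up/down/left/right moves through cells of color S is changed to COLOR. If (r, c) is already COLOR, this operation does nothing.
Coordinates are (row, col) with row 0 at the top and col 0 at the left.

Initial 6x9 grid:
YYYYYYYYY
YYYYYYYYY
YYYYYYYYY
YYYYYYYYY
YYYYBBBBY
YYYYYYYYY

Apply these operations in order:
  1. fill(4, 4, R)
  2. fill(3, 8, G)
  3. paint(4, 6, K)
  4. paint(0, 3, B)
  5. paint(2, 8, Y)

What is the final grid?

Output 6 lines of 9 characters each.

After op 1 fill(4,4,R) [4 cells changed]:
YYYYYYYYY
YYYYYYYYY
YYYYYYYYY
YYYYYYYYY
YYYYRRRRY
YYYYYYYYY
After op 2 fill(3,8,G) [50 cells changed]:
GGGGGGGGG
GGGGGGGGG
GGGGGGGGG
GGGGGGGGG
GGGGRRRRG
GGGGGGGGG
After op 3 paint(4,6,K):
GGGGGGGGG
GGGGGGGGG
GGGGGGGGG
GGGGGGGGG
GGGGRRKRG
GGGGGGGGG
After op 4 paint(0,3,B):
GGGBGGGGG
GGGGGGGGG
GGGGGGGGG
GGGGGGGGG
GGGGRRKRG
GGGGGGGGG
After op 5 paint(2,8,Y):
GGGBGGGGG
GGGGGGGGG
GGGGGGGGY
GGGGGGGGG
GGGGRRKRG
GGGGGGGGG

Answer: GGGBGGGGG
GGGGGGGGG
GGGGGGGGY
GGGGGGGGG
GGGGRRKRG
GGGGGGGGG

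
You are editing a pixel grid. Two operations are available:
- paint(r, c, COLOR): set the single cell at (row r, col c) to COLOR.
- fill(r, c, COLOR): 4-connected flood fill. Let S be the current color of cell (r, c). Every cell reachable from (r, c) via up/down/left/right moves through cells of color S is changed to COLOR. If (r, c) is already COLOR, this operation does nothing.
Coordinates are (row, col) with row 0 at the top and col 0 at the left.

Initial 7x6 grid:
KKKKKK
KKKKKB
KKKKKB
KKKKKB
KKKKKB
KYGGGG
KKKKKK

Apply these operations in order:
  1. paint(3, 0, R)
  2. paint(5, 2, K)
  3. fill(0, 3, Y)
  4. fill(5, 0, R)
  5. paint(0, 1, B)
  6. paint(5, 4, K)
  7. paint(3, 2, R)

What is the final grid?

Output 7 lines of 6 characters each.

Answer: RBRRRR
RRRRRB
RRRRRB
RRRRRB
RRRRRB
RRRGKG
RRRRRR

Derivation:
After op 1 paint(3,0,R):
KKKKKK
KKKKKB
KKKKKB
RKKKKB
KKKKKB
KYGGGG
KKKKKK
After op 2 paint(5,2,K):
KKKKKK
KKKKKB
KKKKKB
RKKKKB
KKKKKB
KYKGGG
KKKKKK
After op 3 fill(0,3,Y) [33 cells changed]:
YYYYYY
YYYYYB
YYYYYB
RYYYYB
YYYYYB
YYYGGG
YYYYYY
After op 4 fill(5,0,R) [34 cells changed]:
RRRRRR
RRRRRB
RRRRRB
RRRRRB
RRRRRB
RRRGGG
RRRRRR
After op 5 paint(0,1,B):
RBRRRR
RRRRRB
RRRRRB
RRRRRB
RRRRRB
RRRGGG
RRRRRR
After op 6 paint(5,4,K):
RBRRRR
RRRRRB
RRRRRB
RRRRRB
RRRRRB
RRRGKG
RRRRRR
After op 7 paint(3,2,R):
RBRRRR
RRRRRB
RRRRRB
RRRRRB
RRRRRB
RRRGKG
RRRRRR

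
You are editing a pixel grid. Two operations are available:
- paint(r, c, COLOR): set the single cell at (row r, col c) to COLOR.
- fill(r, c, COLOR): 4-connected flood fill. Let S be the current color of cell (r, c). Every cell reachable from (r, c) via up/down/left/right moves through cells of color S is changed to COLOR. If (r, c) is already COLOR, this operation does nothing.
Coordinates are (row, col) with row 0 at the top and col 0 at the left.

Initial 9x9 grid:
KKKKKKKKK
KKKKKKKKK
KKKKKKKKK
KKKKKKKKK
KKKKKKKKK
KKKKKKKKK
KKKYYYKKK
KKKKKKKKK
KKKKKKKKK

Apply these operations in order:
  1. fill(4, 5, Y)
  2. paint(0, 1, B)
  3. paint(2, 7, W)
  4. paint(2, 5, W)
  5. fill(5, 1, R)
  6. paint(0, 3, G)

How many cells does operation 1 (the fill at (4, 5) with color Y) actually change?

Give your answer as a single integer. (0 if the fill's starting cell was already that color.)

After op 1 fill(4,5,Y) [78 cells changed]:
YYYYYYYYY
YYYYYYYYY
YYYYYYYYY
YYYYYYYYY
YYYYYYYYY
YYYYYYYYY
YYYYYYYYY
YYYYYYYYY
YYYYYYYYY

Answer: 78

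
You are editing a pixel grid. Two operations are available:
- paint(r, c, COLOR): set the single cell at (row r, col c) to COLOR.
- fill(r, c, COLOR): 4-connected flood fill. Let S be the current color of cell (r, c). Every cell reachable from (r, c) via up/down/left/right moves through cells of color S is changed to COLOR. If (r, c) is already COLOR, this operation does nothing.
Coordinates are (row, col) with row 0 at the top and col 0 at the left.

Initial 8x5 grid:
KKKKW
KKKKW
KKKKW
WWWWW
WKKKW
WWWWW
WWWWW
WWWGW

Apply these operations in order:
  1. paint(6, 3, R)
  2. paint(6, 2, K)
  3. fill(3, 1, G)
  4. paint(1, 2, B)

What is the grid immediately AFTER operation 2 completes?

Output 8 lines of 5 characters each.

After op 1 paint(6,3,R):
KKKKW
KKKKW
KKKKW
WWWWW
WKKKW
WWWWW
WWWRW
WWWGW
After op 2 paint(6,2,K):
KKKKW
KKKKW
KKKKW
WWWWW
WKKKW
WWWWW
WWKRW
WWWGW

Answer: KKKKW
KKKKW
KKKKW
WWWWW
WKKKW
WWWWW
WWKRW
WWWGW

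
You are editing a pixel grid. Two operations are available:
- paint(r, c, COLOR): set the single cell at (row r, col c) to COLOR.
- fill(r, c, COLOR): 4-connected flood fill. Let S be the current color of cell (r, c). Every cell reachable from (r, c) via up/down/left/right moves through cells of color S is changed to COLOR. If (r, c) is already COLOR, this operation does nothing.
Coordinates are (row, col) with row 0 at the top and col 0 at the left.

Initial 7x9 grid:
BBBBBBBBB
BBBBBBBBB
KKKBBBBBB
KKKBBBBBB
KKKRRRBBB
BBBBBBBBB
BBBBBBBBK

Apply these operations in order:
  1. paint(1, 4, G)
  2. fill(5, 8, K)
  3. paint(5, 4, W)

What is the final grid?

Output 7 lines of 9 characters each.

Answer: KKKKKKKKK
KKKKGKKKK
KKKKKKKKK
KKKKKKKKK
KKKRRRKKK
KKKKWKKKK
KKKKKKKKK

Derivation:
After op 1 paint(1,4,G):
BBBBBBBBB
BBBBGBBBB
KKKBBBBBB
KKKBBBBBB
KKKRRRBBB
BBBBBBBBB
BBBBBBBBK
After op 2 fill(5,8,K) [49 cells changed]:
KKKKKKKKK
KKKKGKKKK
KKKKKKKKK
KKKKKKKKK
KKKRRRKKK
KKKKKKKKK
KKKKKKKKK
After op 3 paint(5,4,W):
KKKKKKKKK
KKKKGKKKK
KKKKKKKKK
KKKKKKKKK
KKKRRRKKK
KKKKWKKKK
KKKKKKKKK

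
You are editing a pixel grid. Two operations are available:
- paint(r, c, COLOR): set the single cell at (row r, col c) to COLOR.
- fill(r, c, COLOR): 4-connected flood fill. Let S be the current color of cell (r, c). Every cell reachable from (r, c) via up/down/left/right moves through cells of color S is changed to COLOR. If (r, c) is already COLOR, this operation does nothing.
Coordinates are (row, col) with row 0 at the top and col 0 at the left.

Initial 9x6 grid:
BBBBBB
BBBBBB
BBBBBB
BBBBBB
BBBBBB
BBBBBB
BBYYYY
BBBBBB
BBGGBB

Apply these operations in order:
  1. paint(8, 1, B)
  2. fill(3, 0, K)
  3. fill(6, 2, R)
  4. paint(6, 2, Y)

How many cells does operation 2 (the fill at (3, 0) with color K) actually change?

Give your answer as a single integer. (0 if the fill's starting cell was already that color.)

After op 1 paint(8,1,B):
BBBBBB
BBBBBB
BBBBBB
BBBBBB
BBBBBB
BBBBBB
BBYYYY
BBBBBB
BBGGBB
After op 2 fill(3,0,K) [48 cells changed]:
KKKKKK
KKKKKK
KKKKKK
KKKKKK
KKKKKK
KKKKKK
KKYYYY
KKKKKK
KKGGKK

Answer: 48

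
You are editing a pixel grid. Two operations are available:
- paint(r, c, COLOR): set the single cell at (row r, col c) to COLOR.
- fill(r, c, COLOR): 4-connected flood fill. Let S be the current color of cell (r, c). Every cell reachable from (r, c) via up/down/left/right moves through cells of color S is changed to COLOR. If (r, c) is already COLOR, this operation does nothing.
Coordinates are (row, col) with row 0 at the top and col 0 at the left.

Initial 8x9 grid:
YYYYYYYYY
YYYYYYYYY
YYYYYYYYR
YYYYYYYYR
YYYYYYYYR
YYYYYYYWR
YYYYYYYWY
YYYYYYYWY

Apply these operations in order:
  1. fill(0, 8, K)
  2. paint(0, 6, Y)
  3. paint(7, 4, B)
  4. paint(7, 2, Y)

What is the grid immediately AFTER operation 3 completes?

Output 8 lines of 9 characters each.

After op 1 fill(0,8,K) [63 cells changed]:
KKKKKKKKK
KKKKKKKKK
KKKKKKKKR
KKKKKKKKR
KKKKKKKKR
KKKKKKKWR
KKKKKKKWY
KKKKKKKWY
After op 2 paint(0,6,Y):
KKKKKKYKK
KKKKKKKKK
KKKKKKKKR
KKKKKKKKR
KKKKKKKKR
KKKKKKKWR
KKKKKKKWY
KKKKKKKWY
After op 3 paint(7,4,B):
KKKKKKYKK
KKKKKKKKK
KKKKKKKKR
KKKKKKKKR
KKKKKKKKR
KKKKKKKWR
KKKKKKKWY
KKKKBKKWY

Answer: KKKKKKYKK
KKKKKKKKK
KKKKKKKKR
KKKKKKKKR
KKKKKKKKR
KKKKKKKWR
KKKKKKKWY
KKKKBKKWY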